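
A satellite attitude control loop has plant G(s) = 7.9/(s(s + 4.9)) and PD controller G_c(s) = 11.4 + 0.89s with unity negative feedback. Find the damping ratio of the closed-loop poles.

Forward path: (11.4 + 0.89s)·7.9/(s(s+4.9)). The closed-loop characteristic equation is s² + (4.9 + 7.9·0.89)s + 7.9·11.4 = 0.
That is s² + 11.93s + 90.06 = 0, so ω_n = 9.49 rad/s and ζ = 11.93/(2·9.49) = 0.6286.

ζ = 0.629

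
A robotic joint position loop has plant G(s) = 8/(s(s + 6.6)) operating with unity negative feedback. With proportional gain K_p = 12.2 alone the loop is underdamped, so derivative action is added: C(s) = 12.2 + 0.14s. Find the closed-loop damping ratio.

ζ = 0.391

Forward path: (12.2 + 0.14s)·8/(s(s+6.6)). The closed-loop characteristic equation is s² + (6.6 + 8·0.14)s + 8·12.2 = 0.
That is s² + 7.72s + 97.6 = 0, so ω_n = 9.879 rad/s and ζ = 7.72/(2·9.879) = 0.3907.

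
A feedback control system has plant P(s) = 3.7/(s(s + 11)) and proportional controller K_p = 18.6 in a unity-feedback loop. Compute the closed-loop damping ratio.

The closed-loop denominator is s(s+11) + 18.6·3.7 = s² + 11s + 68.82.
Matching s² + 2ζω_n s + ω_n²: ω_n = √68.82 = 8.296 rad/s and 2ζω_n = 11, so ζ = 11/(2·8.296) = 0.663.

ζ = 0.663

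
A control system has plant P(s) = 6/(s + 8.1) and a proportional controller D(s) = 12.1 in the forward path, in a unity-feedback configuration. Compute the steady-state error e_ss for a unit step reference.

0.1

The loop is type 0. Static position error constant K_pos = D(0)·P(0) = 12.1·0.7407 = 8.963.
Steady-state error to a unit step: e_ss = 1/(1+K_pos) = 1/9.963 = 0.1.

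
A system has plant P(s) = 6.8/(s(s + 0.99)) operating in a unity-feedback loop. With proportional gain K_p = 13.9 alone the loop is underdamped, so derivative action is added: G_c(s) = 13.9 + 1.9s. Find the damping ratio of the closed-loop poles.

Forward path: (13.9 + 1.9s)·6.8/(s(s+0.99)). The closed-loop characteristic equation is s² + (0.99 + 6.8·1.9)s + 6.8·13.9 = 0.
That is s² + 13.91s + 94.52 = 0, so ω_n = 9.722 rad/s and ζ = 13.91/(2·9.722) = 0.7154.

ζ = 0.715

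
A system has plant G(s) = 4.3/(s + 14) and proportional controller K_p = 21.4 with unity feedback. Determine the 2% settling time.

Closed-loop transfer function: T(s) = K_p·G(s)/(1 + K_p·G(s)) = 92.02/(s + 14 + 92.02) = 92.02/(s + 106).
Time constant τ = 1/106 = 0.009432 s, so the 2% settling time is about 4τ = 0.0377 s.

T_s ≈ 0.0377 s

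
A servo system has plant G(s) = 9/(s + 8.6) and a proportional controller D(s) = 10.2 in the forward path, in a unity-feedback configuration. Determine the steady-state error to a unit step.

0.0857

The loop is type 0. Static position error constant K_pos = D(0)·G(0) = 10.2·1.047 = 10.67.
Steady-state error to a unit step: e_ss = 1/(1+K_pos) = 1/11.67 = 0.0857.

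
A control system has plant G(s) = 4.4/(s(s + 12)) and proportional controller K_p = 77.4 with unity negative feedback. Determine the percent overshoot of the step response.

From 1 + K_pG(s) = 0: s² + 12s + 340.6 = 0 ⇒ ω_n = 18.45, ζ = 0.3251.
%OS = 100·exp(−πζ/√(1−ζ²)) = 100·exp(−π·0.3251/√0.8943) = 34%.

34%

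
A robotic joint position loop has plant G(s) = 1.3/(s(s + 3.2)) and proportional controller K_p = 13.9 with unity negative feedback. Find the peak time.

Closed-loop characteristic equation: s² + 3.2s + 18.07 = 0, so ω_n = 4.251 rad/s and ζ = 3.2/(2·4.251) = 0.3764.
Damped frequency ω_d = ω_n√(1−ζ²) = 3.938 rad/s, so peak time T_p = π/ω_d = 0.798 s.

T_p = 0.798 s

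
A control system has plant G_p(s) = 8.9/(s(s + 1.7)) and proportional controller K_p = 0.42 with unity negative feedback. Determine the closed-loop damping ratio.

ζ = 0.44

With unity feedback the closed-loop characteristic equation is s² + 1.7s + 0.42·8.9 = s² + 1.7s + 3.738 = 0.
Matching s² + 2ζω_n s + ω_n²: ω_n = √3.738 = 1.933 rad/s and 2ζω_n = 1.7, so ζ = 1.7/(2·1.933) = 0.44.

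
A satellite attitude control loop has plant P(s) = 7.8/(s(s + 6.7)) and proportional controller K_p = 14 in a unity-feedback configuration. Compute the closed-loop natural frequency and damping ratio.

ω_n = 10.4 rad/s, ζ = 0.321

With unity feedback the closed-loop characteristic equation is s² + 6.7s + 14·7.8 = s² + 6.7s + 109.2 = 0.
So ω_n² = 109.2 ⇒ ω_n = 10.45 rad/s, and ζ = 6.7/(2ω_n) = 0.321.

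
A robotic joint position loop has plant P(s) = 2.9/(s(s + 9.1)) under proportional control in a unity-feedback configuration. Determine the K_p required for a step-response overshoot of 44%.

From %OS = 100·exp(−πζ/√(1−ζ²)) = 44%, ζ = −ln(0.44)/√(π²+ln²(0.44)) = 0.2528.
Characteristic equation s² + 9.1s + 2.9K_p = 0 gives ζ = 9.1/(2√(2.9K_p)).
Setting ζ = 0.2528: √(2.9K_p) = 9.1/(2·0.2528) = 18, so K_p = 323.9/2.9 = 112.

K_p = 112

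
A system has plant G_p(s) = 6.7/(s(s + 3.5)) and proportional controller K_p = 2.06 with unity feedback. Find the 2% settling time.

The closed-loop denominator s² + 3.5s + 13.8 gives ω_n = √13.8 = 3.715 and ζ = 3.5/(2ω_n) = 0.4711.
2% settling time T_s ≈ 4/(ζω_n) = 4/1.75 = 2.29 s.

T_s ≈ 2.29 s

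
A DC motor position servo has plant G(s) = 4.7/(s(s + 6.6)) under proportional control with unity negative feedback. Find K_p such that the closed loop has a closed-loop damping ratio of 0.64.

Closed-loop characteristic equation: s² + 6.6s + K_p·4.7 = 0.
So ω_n = √(4.7K_p) and 2ζω_n = 6.6, giving ζ = 6.6/(2√(4.7K_p)).
Setting ζ = 0.64: √(4.7K_p) = 6.6/(2·0.64) = 5.156, so K_p = 26.59/4.7 = 5.66.

K_p = 5.66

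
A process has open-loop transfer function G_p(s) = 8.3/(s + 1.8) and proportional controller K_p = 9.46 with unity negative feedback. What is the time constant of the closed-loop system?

τ = 0.0125 s

Closed-loop transfer function: T(s) = K_p·G_p(s)/(1 + K_p·G_p(s)) = 78.52/(s + 1.8 + 78.52) = 78.52/(s + 80.32).
Time constant τ = 1/80.32 = 0.0125 s.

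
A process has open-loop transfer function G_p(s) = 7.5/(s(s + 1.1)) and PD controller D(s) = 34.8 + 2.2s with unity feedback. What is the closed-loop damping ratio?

ζ = 0.545

Forward path: (34.8 + 2.2s)·7.5/(s(s+1.1)). The closed-loop characteristic equation is s² + (1.1 + 7.5·2.2)s + 7.5·34.8 = 0.
That is s² + 17.6s + 261 = 0, so ω_n = 16.16 rad/s and ζ = 17.6/(2·16.16) = 0.5447.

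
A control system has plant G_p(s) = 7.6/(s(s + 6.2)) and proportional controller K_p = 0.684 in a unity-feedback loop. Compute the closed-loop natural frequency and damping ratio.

With unity feedback the closed-loop characteristic equation is s² + 6.2s + 0.684·7.6 = s² + 6.2s + 5.198 = 0.
So ω_n² = 5.198 ⇒ ω_n = 2.28 rad/s, and ζ = 6.2/(2ω_n) = 1.36.

ω_n = 2.28 rad/s, ζ = 1.36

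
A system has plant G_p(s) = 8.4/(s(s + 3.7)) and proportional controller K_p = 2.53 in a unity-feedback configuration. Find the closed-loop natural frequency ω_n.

ω_n = 4.61 rad/s

1 + K_p·G_p(s) = 0 gives s² + 3.7s + 21.25 = 0.
So ω_n² = 21.25 ⇒ ω_n = 4.61 rad/s, and ζ = 3.7/(2ω_n) = 0.401.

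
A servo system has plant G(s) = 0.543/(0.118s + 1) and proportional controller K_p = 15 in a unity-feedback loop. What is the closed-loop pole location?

Closed loop: T(s) = K_p·G/(1+K_p·G) = 8.145/(0.118s + 1 + 8.145), with pole at s = −(1 + 8.145)/0.118 = −77.5.

s = -77.5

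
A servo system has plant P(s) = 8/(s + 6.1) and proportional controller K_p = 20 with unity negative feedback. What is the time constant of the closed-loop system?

τ = 0.00602 s

Closed-loop transfer function: T(s) = K_p·P(s)/(1 + K_p·P(s)) = 160/(s + 6.1 + 160) = 160/(s + 166.1).
Time constant τ = 1/166.1 = 0.00602 s.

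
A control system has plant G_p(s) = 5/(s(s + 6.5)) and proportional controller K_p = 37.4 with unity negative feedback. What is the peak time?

T_p = 0.237 s

The closed-loop denominator s² + 6.5s + 187 gives ω_n = √187 = 13.67 and ζ = 6.5/(2ω_n) = 0.2377.
Damped frequency ω_d = ω_n√(1−ζ²) = 13.28 rad/s, so peak time T_p = π/ω_d = 0.237 s.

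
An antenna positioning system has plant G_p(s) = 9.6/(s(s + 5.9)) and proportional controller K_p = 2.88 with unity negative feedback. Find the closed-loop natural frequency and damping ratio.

The closed-loop denominator is s(s+5.9) + 2.88·9.6 = s² + 5.9s + 27.65.
So ω_n² = 27.65 ⇒ ω_n = 5.258 rad/s, and ζ = 5.9/(2ω_n) = 0.561.

ω_n = 5.26 rad/s, ζ = 0.561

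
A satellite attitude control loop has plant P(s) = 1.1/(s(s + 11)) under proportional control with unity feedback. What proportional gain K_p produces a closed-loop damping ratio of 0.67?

K_p = 61.3

Closed-loop characteristic equation: s² + 11s + K_p·1.1 = 0.
So ω_n = √(1.1K_p) and 2ζω_n = 11, giving ζ = 11/(2√(1.1K_p)).
Setting ζ = 0.67: √(1.1K_p) = 11/(2·0.67) = 8.209, so K_p = 67.39/1.1 = 61.3.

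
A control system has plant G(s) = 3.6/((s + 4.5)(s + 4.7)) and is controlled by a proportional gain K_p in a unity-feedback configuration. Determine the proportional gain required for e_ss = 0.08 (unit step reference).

K_p = 67.6

Steady-state error for a unit step on this type-0 loop is 1/(1 + K_p·G(0)).
G(0) = 0.1702. Require 1/(1 + K_p·0.1702) = 0.08, so 1 + 0.1702·K_p = 12.5.
K_p = (12.5 − 1)/0.1702 = 67.6.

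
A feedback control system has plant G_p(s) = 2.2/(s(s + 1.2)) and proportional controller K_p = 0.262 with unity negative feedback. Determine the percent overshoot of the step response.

1.74%

Closed-loop characteristic equation: s² + 1.2s + 0.5764 = 0, so ω_n = 0.7592 rad/s and ζ = 1.2/(2·0.7592) = 0.7903.
%OS = 100·exp(−πζ/√(1−ζ²)) = 100·exp(−π·0.7903/√0.3754) = 1.74%.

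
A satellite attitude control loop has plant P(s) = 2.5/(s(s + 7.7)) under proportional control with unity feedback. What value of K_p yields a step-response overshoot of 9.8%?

K_p = 16.8

From %OS = 100·exp(−πζ/√(1−ζ²)) = 9.8%, ζ = −ln(0.098)/√(π²+ln²(0.098)) = 0.5945.
Characteristic equation s² + 7.7s + 2.5K_p = 0 gives ζ = 7.7/(2√(2.5K_p)).
Setting ζ = 0.5945: √(2.5K_p) = 7.7/(2·0.5945) = 6.476, so K_p = 41.94/2.5 = 16.8.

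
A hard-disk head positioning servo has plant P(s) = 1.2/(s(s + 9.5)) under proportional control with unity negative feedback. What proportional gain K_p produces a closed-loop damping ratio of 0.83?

Closed-loop characteristic equation: s² + 9.5s + K_p·1.2 = 0.
So ω_n = √(1.2K_p) and 2ζω_n = 9.5, giving ζ = 9.5/(2√(1.2K_p)).
Setting ζ = 0.83: √(1.2K_p) = 9.5/(2·0.83) = 5.723, so K_p = 32.75/1.2 = 27.3.

K_p = 27.3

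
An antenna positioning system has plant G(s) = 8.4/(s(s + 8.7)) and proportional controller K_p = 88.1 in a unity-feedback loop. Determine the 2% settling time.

T_s ≈ 0.92 s

From 1 + K_pG(s) = 0: s² + 8.7s + 740 = 0 ⇒ ω_n = 27.2, ζ = 0.1599.
2% settling time T_s ≈ 4/(ζω_n) = 4/4.35 = 0.92 s.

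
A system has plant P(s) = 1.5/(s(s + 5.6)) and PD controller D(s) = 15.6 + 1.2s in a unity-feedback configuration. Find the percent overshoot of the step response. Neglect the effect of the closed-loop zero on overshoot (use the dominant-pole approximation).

Forward path: (15.6 + 1.2s)·1.5/(s(s+5.6)). The closed-loop characteristic equation is s² + (5.6 + 1.5·1.2)s + 1.5·15.6 = 0.
That is s² + 7.4s + 23.4 = 0, so ω_n = 4.837 rad/s and ζ = 7.4/(2·4.837) = 0.7649.
%OS = 100·exp(−πζ/√(1−ζ²)) = 2.4%.

2.4%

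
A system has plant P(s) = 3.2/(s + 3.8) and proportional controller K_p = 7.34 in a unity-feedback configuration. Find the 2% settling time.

Closed-loop transfer function: T(s) = K_p·P(s)/(1 + K_p·P(s)) = 23.49/(s + 3.8 + 23.49) = 23.49/(s + 27.29).
Time constant τ = 1/27.29 = 0.03665 s, so the 2% settling time is about 4τ = 0.147 s.

T_s ≈ 0.147 s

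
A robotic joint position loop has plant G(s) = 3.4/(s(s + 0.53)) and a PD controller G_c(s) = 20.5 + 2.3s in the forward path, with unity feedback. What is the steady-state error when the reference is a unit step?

The open loop G_c(s)G(s) has a pole at the origin (type 1), so the static position error constant is infinite and e_ss = 1/(1+∞) = 0.

0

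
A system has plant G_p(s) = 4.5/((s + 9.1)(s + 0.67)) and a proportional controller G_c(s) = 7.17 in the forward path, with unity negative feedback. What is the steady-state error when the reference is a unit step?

0.159

The loop is type 0. Static position error constant K_pos = G_c(0)·G_p(0) = 7.17·0.7381 = 5.292.
Steady-state error to a unit step: e_ss = 1/(1+K_pos) = 1/6.292 = 0.159.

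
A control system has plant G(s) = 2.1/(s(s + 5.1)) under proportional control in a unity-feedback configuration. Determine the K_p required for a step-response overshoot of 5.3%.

K_p = 6.64

From %OS = 100·exp(−πζ/√(1−ζ²)) = 5.3%, ζ = −ln(0.053)/√(π²+ln²(0.053)) = 0.683.
Characteristic equation s² + 5.1s + 2.1K_p = 0 gives ζ = 5.1/(2√(2.1K_p)).
Setting ζ = 0.683: √(2.1K_p) = 5.1/(2·0.683) = 3.734, so K_p = 13.94/2.1 = 6.64.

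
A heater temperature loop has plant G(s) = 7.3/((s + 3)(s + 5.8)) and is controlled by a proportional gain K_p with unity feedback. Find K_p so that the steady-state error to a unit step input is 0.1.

For a type-0 loop with proportional control, e_ss = 1/(1 + K_p·G(0)).
G(0) = 0.4195. Require 1/(1 + K_p·0.4195) = 0.1, so 1 + 0.4195·K_p = 10.
K_p = (10 − 1)/0.4195 = 21.5.

K_p = 21.5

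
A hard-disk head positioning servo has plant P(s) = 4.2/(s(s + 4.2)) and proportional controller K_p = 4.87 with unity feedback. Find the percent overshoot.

From 1 + K_pP(s) = 0: s² + 4.2s + 20.45 = 0 ⇒ ω_n = 4.523, ζ = 0.4643.
%OS = 100·exp(−πζ/√(1−ζ²)) = 100·exp(−π·0.4643/√0.7844) = 19.3%.

19.3%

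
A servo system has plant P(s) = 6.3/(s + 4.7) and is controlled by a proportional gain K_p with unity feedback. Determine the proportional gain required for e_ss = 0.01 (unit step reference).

For a type-0 loop with proportional control, e_ss = 1/(1 + K_p·P(0)).
P(0) = 1.34. Require 1/(1 + K_p·1.34) = 0.01, so 1 + 1.34·K_p = 100.
K_p = (100 − 1)/1.34 = 73.9.

K_p = 73.9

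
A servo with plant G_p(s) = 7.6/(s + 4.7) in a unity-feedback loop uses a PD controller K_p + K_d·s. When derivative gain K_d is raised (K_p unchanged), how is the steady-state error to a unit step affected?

unchanged

K_d affects only the transient (the s-coefficient); the DC loop gain, and hence e_ss, depends only on K_p.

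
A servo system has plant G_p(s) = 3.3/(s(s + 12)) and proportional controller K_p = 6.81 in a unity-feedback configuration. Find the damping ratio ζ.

With unity feedback the closed-loop characteristic equation is s² + 12s + 6.81·3.3 = s² + 12s + 22.47 = 0.
Matching s² + 2ζω_n s + ω_n²: ω_n = √22.47 = 4.741 rad/s and 2ζω_n = 12, so ζ = 12/(2·4.741) = 1.27.

ζ = 1.27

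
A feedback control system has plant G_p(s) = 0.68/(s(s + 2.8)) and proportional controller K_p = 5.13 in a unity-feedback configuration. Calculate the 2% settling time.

T_s ≈ 2.86 s

From 1 + K_pG_p(s) = 0: s² + 2.8s + 3.488 = 0 ⇒ ω_n = 1.868, ζ = 0.7496.
2% settling time T_s ≈ 4/(ζω_n) = 4/1.4 = 2.86 s.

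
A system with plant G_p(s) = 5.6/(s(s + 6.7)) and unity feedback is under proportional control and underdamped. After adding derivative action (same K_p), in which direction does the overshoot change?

With PD the characteristic equation becomes s² + (a + K·K_d)s + K·K_p = 0; the damping term grows, ζ rises, overshoot falls.

decrease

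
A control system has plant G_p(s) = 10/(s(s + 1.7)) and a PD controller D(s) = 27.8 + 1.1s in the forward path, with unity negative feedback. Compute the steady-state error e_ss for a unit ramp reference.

0.00612

The loop has one pole at the origin (type 1). Velocity error constant K_v = lim_{s→0} s·D(s)G_p(s) = 27.8·10/1.7 = 163.5.
Steady-state error to a unit ramp: e_ss = 1/K_v = 0.00612.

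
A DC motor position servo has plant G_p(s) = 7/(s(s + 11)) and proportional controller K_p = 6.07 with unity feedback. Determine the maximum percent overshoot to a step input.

From 1 + K_pG_p(s) = 0: s² + 11s + 42.49 = 0 ⇒ ω_n = 6.518, ζ = 0.8438.
%OS = 100·exp(−πζ/√(1−ζ²)) = 100·exp(−π·0.8438/√0.2881) = 0.716%.

0.716%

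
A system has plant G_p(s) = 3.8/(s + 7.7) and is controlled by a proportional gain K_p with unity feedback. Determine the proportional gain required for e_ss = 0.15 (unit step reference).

K_p = 11.5

For a type-0 loop with proportional control, e_ss = 1/(1 + K_p·G_p(0)).
G_p(0) = 0.4935. Require 1/(1 + K_p·0.4935) = 0.15, so 1 + 0.4935·K_p = 6.667.
K_p = (6.667 − 1)/0.4935 = 11.5.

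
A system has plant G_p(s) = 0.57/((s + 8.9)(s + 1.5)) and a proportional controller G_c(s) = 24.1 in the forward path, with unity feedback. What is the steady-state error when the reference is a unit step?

0.493

The loop is type 0. Static position error constant K_pos = G_c(0)·G_p(0) = 24.1·0.0427 = 1.029.
Steady-state error to a unit step: e_ss = 1/(1+K_pos) = 1/2.029 = 0.493.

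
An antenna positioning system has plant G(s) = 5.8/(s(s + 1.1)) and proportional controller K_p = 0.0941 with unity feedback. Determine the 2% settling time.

Closed-loop characteristic equation: s² + 1.1s + 0.5458 = 0, so ω_n = 0.7388 rad/s and ζ = 1.1/(2·0.7388) = 0.7445.
2% settling time T_s ≈ 4/(ζω_n) = 4/0.55 = 7.27 s.

T_s ≈ 7.27 s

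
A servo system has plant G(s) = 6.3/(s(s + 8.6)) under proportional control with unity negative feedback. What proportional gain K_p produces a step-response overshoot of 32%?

From %OS = 100·exp(−πζ/√(1−ζ²)) = 32%, ζ = −ln(0.32)/√(π²+ln²(0.32)) = 0.341.
Characteristic equation s² + 8.6s + 6.3K_p = 0 gives ζ = 8.6/(2√(6.3K_p)).
Setting ζ = 0.341: √(6.3K_p) = 8.6/(2·0.341) = 12.61, so K_p = 159/6.3 = 25.2.

K_p = 25.2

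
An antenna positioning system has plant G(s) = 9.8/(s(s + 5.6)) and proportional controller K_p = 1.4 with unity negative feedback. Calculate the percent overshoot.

2.66%

From 1 + K_pG(s) = 0: s² + 5.6s + 13.72 = 0 ⇒ ω_n = 3.704, ζ = 0.7559.
%OS = 100·exp(−πζ/√(1−ζ²)) = 100·exp(−π·0.7559/√0.4286) = 2.66%.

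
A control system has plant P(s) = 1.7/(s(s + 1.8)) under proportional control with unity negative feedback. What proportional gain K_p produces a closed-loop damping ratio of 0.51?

Closed-loop characteristic equation: s² + 1.8s + K_p·1.7 = 0.
So ω_n = √(1.7K_p) and 2ζω_n = 1.8, giving ζ = 1.8/(2√(1.7K_p)).
Setting ζ = 0.51: √(1.7K_p) = 1.8/(2·0.51) = 1.765, so K_p = 3.114/1.7 = 1.83.

K_p = 1.83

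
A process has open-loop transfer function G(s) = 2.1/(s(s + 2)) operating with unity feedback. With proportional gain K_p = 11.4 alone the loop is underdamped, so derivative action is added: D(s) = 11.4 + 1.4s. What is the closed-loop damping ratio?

ζ = 0.505

Forward path: (11.4 + 1.4s)·2.1/(s(s+2)). The closed-loop characteristic equation is s² + (2 + 2.1·1.4)s + 2.1·11.4 = 0.
That is s² + 4.94s + 23.94 = 0, so ω_n = 4.893 rad/s and ζ = 4.94/(2·4.893) = 0.5048.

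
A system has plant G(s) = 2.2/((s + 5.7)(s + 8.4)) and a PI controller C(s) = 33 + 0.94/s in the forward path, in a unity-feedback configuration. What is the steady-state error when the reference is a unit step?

0

The open loop C(s)G(s) has a pole at the origin (type 1), so the static position error constant is infinite and e_ss = 1/(1+∞) = 0.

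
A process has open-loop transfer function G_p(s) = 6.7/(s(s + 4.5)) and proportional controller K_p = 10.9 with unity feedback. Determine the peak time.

T_p = 0.381 s

The closed-loop denominator s² + 4.5s + 73.03 gives ω_n = √73.03 = 8.546 and ζ = 4.5/(2ω_n) = 0.2633.
Damped frequency ω_d = ω_n√(1−ζ²) = 8.244 rad/s, so peak time T_p = π/ω_d = 0.381 s.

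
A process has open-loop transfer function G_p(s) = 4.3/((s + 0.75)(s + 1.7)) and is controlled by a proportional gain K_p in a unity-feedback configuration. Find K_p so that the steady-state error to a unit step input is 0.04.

K_p = 7.12

Steady-state error for a unit step on this type-0 loop is 1/(1 + K_p·G_p(0)).
G_p(0) = 3.373. Require 1/(1 + K_p·3.373) = 0.04, so 1 + 3.373·K_p = 25.
K_p = (25 − 1)/3.373 = 7.12.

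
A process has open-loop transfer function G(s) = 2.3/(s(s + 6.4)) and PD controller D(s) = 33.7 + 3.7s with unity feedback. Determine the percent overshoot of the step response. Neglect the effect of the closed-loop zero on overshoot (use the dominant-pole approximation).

Forward path: (33.7 + 3.7s)·2.3/(s(s+6.4)). The closed-loop characteristic equation is s² + (6.4 + 2.3·3.7)s + 2.3·33.7 = 0.
That is s² + 14.91s + 77.51 = 0, so ω_n = 8.804 rad/s and ζ = 14.91/(2·8.804) = 0.8468.
%OS = 100·exp(−πζ/√(1−ζ²)) = 0.673%.

0.673%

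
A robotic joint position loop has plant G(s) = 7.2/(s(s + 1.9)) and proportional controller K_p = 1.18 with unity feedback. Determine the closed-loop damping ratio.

ζ = 0.326

1 + K_p·G(s) = 0 gives s² + 1.9s + 8.496 = 0.
Matching s² + 2ζω_n s + ω_n²: ω_n = √8.496 = 2.915 rad/s and 2ζω_n = 1.9, so ζ = 1.9/(2·2.915) = 0.326.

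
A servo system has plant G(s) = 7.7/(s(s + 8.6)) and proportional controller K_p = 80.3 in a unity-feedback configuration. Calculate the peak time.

From 1 + K_pG(s) = 0: s² + 8.6s + 618.3 = 0 ⇒ ω_n = 24.87, ζ = 0.1729.
Damped frequency ω_d = ω_n√(1−ζ²) = 24.49 rad/s, so peak time T_p = π/ω_d = 0.128 s.

T_p = 0.128 s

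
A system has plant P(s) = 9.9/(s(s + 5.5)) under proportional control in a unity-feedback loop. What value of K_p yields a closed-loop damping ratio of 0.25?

Closed-loop characteristic equation: s² + 5.5s + K_p·9.9 = 0.
So ω_n = √(9.9K_p) and 2ζω_n = 5.5, giving ζ = 5.5/(2√(9.9K_p)).
Setting ζ = 0.25: √(9.9K_p) = 5.5/(2·0.25) = 11, so K_p = 121/9.9 = 12.2.

K_p = 12.2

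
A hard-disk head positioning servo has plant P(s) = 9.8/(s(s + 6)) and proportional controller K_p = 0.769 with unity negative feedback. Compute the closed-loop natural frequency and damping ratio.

With unity feedback the closed-loop characteristic equation is s² + 6s + 0.769·9.8 = s² + 6s + 7.536 = 0.
So ω_n² = 7.536 ⇒ ω_n = 2.745 rad/s, and ζ = 6/(2ω_n) = 1.09.

ω_n = 2.75 rad/s, ζ = 1.09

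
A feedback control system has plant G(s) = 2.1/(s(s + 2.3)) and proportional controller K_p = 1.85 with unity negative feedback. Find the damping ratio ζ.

1 + K_p·G(s) = 0 gives s² + 2.3s + 3.885 = 0.
Matching s² + 2ζω_n s + ω_n²: ω_n = √3.885 = 1.971 rad/s and 2ζω_n = 2.3, so ζ = 2.3/(2·1.971) = 0.583.

ζ = 0.583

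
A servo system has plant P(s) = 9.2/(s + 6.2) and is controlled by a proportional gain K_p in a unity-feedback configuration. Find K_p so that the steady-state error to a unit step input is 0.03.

K_p = 21.8

The loop is type 0, so e_ss(step) = 1/(1 + K_pos) with K_pos = K_p·P(0).
P(0) = 1.484. Require 1/(1 + K_p·1.484) = 0.03, so 1 + 1.484·K_p = 33.33.
K_p = (33.33 − 1)/1.484 = 21.8.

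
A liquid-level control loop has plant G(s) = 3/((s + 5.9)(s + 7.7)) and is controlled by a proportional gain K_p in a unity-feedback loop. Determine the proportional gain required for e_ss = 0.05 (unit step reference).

K_p = 288

The loop is type 0, so e_ss(step) = 1/(1 + K_pos) with K_pos = K_p·G(0).
G(0) = 0.06604. Require 1/(1 + K_p·0.06604) = 0.05, so 1 + 0.06604·K_p = 20.
K_p = (20 − 1)/0.06604 = 288.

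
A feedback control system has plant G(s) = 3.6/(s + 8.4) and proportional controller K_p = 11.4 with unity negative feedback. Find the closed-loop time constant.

Closed-loop transfer function: T(s) = K_p·G(s)/(1 + K_p·G(s)) = 41.04/(s + 8.4 + 41.04) = 41.04/(s + 49.44).
Time constant τ = 1/49.44 = 0.0202 s.

τ = 0.0202 s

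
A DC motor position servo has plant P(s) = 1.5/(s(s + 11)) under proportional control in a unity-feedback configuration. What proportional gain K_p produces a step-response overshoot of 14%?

From %OS = 100·exp(−πζ/√(1−ζ²)) = 14%, ζ = −ln(0.14)/√(π²+ln²(0.14)) = 0.5305.
Characteristic equation s² + 11s + 1.5K_p = 0 gives ζ = 11/(2√(1.5K_p)).
Setting ζ = 0.5305: √(1.5K_p) = 11/(2·0.5305) = 10.37, so K_p = 107.5/1.5 = 71.7.

K_p = 71.7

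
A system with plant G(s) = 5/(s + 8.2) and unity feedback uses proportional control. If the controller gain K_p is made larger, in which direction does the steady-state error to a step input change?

e_ss = 1/(1 + K_p·G(0)); a larger K_p raises the denominator, so e_ss decreases.

decrease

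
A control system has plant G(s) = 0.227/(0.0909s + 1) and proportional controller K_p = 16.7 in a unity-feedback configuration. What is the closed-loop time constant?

Closed loop: T(s) = K_p·G/(1+K_p·G) = 3.791/(0.0909s + 1 + 3.791), with pole at s = −(1 + 3.791)/0.0909 = −52.71.
Closed-loop time constant τ = 1/52.71 = 0.019 s.

τ = 0.019 s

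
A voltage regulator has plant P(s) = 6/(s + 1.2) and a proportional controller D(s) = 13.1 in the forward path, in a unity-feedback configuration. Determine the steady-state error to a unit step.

The loop is type 0. Static position error constant K_pos = D(0)·P(0) = 13.1·5 = 65.5.
Steady-state error to a unit step: e_ss = 1/(1+K_pos) = 1/66.5 = 0.015.

0.015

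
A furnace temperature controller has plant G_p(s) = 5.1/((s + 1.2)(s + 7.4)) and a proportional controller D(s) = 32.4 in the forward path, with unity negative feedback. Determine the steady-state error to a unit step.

The loop is type 0. Static position error constant K_pos = D(0)·G_p(0) = 32.4·0.5743 = 18.61.
Steady-state error to a unit step: e_ss = 1/(1+K_pos) = 1/19.61 = 0.051.

0.051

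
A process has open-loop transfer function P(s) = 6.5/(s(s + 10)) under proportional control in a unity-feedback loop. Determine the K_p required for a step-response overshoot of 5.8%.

From %OS = 100·exp(−πζ/√(1−ζ²)) = 5.8%, ζ = −ln(0.058)/√(π²+ln²(0.058)) = 0.6716.
Characteristic equation s² + 10s + 6.5K_p = 0 gives ζ = 10/(2√(6.5K_p)).
Setting ζ = 0.6716: √(6.5K_p) = 10/(2·0.6716) = 7.445, so K_p = 55.43/6.5 = 8.53.

K_p = 8.53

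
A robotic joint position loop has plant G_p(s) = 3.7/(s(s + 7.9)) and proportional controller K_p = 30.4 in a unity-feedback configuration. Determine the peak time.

From 1 + K_pG_p(s) = 0: s² + 7.9s + 112.5 = 0 ⇒ ω_n = 10.61, ζ = 0.3724.
Damped frequency ω_d = ω_n√(1−ζ²) = 9.843 rad/s, so peak time T_p = π/ω_d = 0.319 s.

T_p = 0.319 s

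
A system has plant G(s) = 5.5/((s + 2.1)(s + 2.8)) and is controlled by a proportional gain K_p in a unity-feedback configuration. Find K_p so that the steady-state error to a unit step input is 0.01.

Steady-state error for a unit step on this type-0 loop is 1/(1 + K_p·G(0)).
G(0) = 0.9354. Require 1/(1 + K_p·0.9354) = 0.01, so 1 + 0.9354·K_p = 100.
K_p = (100 − 1)/0.9354 = 106.

K_p = 106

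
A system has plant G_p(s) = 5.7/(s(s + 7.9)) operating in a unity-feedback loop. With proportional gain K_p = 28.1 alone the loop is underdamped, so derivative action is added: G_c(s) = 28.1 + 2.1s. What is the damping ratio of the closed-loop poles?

Forward path: (28.1 + 2.1s)·5.7/(s(s+7.9)). The closed-loop characteristic equation is s² + (7.9 + 5.7·2.1)s + 5.7·28.1 = 0.
That is s² + 19.87s + 160.2 = 0, so ω_n = 12.66 rad/s and ζ = 19.87/(2·12.66) = 0.785.

ζ = 0.785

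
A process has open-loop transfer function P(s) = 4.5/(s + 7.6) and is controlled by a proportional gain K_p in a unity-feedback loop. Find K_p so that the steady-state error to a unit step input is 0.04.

K_p = 40.5

Steady-state error for a unit step on this type-0 loop is 1/(1 + K_p·P(0)).
P(0) = 0.5921. Require 1/(1 + K_p·0.5921) = 0.04, so 1 + 0.5921·K_p = 25.
K_p = (25 − 1)/0.5921 = 40.5.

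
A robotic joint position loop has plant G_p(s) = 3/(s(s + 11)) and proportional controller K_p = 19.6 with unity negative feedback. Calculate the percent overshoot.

3.94%

From 1 + K_pG_p(s) = 0: s² + 11s + 58.8 = 0 ⇒ ω_n = 7.668, ζ = 0.7173.
%OS = 100·exp(−πζ/√(1−ζ²)) = 100·exp(−π·0.7173/√0.4855) = 3.94%.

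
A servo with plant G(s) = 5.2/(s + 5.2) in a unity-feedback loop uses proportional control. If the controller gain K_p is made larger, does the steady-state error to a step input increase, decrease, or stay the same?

e_ss = 1/(1 + K_p·G(0)); a larger K_p raises the denominator, so e_ss decreases.

decrease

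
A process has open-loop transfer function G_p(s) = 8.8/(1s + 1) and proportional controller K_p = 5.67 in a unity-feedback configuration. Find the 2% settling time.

Closed loop: T(s) = K_p·G_p/(1+K_p·G_p) = 49.9/(1s + 1 + 49.9), with pole at s = −(1 + 49.9)/1 = −50.9.
τ = 1/50.9 = 0.01965 s, so 2% settling time ≈ 4τ = 0.0786 s.

T_s ≈ 0.0786 s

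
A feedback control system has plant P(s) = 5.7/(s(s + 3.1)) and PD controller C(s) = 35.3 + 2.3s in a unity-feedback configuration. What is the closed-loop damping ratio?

ζ = 0.571

Forward path: (35.3 + 2.3s)·5.7/(s(s+3.1)). The closed-loop characteristic equation is s² + (3.1 + 5.7·2.3)s + 5.7·35.3 = 0.
That is s² + 16.21s + 201.2 = 0, so ω_n = 14.18 rad/s and ζ = 16.21/(2·14.18) = 0.5714.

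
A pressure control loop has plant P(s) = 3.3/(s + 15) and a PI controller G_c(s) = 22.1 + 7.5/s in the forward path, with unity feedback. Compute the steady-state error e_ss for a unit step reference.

The open loop G_c(s)P(s) has a pole at the origin (type 1), so the static position error constant is infinite and e_ss = 1/(1+∞) = 0.

0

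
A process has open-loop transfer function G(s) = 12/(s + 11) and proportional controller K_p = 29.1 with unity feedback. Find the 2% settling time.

Closed-loop transfer function: T(s) = K_p·G(s)/(1 + K_p·G(s)) = 349.2/(s + 11 + 349.2) = 349.2/(s + 360.2).
Time constant τ = 1/360.2 = 0.002776 s, so the 2% settling time is about 4τ = 0.0111 s.

T_s ≈ 0.0111 s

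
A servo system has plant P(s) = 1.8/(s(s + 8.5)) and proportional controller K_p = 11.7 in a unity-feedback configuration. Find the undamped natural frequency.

ω_n = 4.59 rad/s

1 + K_p·P(s) = 0 gives s² + 8.5s + 21.06 = 0.
So ω_n² = 21.06 ⇒ ω_n = 4.589 rad/s, and ζ = 8.5/(2ω_n) = 0.926.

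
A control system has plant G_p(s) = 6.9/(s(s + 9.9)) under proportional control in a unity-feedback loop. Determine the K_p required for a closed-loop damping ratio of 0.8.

Closed-loop characteristic equation: s² + 9.9s + K_p·6.9 = 0.
So ω_n = √(6.9K_p) and 2ζω_n = 9.9, giving ζ = 9.9/(2√(6.9K_p)).
Setting ζ = 0.8: √(6.9K_p) = 9.9/(2·0.8) = 6.188, so K_p = 38.29/6.9 = 5.55.

K_p = 5.55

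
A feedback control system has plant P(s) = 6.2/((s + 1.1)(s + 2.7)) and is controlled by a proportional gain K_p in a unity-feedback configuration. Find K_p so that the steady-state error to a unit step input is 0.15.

K_p = 2.71

For a type-0 loop with proportional control, e_ss = 1/(1 + K_p·P(0)).
P(0) = 2.088. Require 1/(1 + K_p·2.088) = 0.15, so 1 + 2.088·K_p = 6.667.
K_p = (6.667 − 1)/2.088 = 2.71.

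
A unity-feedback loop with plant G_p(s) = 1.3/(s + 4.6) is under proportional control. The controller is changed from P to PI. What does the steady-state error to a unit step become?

Adding integral action puts a pole at s = 0 in the forward path, raising the system type to 1; a type-1 loop has zero steady-state error to a step.

0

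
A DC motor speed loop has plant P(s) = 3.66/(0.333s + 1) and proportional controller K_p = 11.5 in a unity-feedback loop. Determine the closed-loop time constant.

τ = 0.00773 s

Closed loop: T(s) = K_p·P/(1+K_p·P) = 42.09/(0.333s + 1 + 42.09), with pole at s = −(1 + 42.09)/0.333 = −129.4.
Closed-loop time constant τ = 1/129.4 = 0.00773 s.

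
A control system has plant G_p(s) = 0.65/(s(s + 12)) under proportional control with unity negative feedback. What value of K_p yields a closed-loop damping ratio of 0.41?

K_p = 329

Closed-loop characteristic equation: s² + 12s + K_p·0.65 = 0.
So ω_n = √(0.65K_p) and 2ζω_n = 12, giving ζ = 12/(2√(0.65K_p)).
Setting ζ = 0.41: √(0.65K_p) = 12/(2·0.41) = 14.63, so K_p = 214.2/0.65 = 329.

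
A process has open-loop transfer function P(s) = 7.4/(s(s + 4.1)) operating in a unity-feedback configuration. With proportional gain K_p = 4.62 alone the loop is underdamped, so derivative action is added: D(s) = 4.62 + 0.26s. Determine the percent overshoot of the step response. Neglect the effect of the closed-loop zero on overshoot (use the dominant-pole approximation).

15.1%

Forward path: (4.62 + 0.26s)·7.4/(s(s+4.1)). The closed-loop characteristic equation is s² + (4.1 + 7.4·0.26)s + 7.4·4.62 = 0.
That is s² + 6.024s + 34.19 = 0, so ω_n = 5.847 rad/s and ζ = 6.024/(2·5.847) = 0.5151.
%OS = 100·exp(−πζ/√(1−ζ²)) = 15.1%.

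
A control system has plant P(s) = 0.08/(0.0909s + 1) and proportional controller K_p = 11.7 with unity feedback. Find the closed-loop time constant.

Closed loop: T(s) = K_p·P/(1+K_p·P) = 0.936/(0.0909s + 1 + 0.936), with pole at s = −(1 + 0.936)/0.0909 = −21.3.
Closed-loop time constant τ = 1/21.3 = 0.047 s.

τ = 0.047 s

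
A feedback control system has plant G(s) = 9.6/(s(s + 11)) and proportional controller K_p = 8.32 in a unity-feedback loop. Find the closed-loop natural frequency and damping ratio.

ω_n = 8.94 rad/s, ζ = 0.615

The closed-loop denominator is s(s+11) + 8.32·9.6 = s² + 11s + 79.87.
Matching s² + 2ζω_n s + ω_n²: ω_n = √79.87 = 8.937 rad/s and 2ζω_n = 11, so ζ = 11/(2·8.937) = 0.615.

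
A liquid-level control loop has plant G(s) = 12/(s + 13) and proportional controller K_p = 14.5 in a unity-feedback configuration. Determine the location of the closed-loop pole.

Closed-loop transfer function: T(s) = K_p·G(s)/(1 + K_p·G(s)) = 174/(s + 13 + 174) = 174/(s + 187).
The closed-loop pole is at s = −187.

s = -187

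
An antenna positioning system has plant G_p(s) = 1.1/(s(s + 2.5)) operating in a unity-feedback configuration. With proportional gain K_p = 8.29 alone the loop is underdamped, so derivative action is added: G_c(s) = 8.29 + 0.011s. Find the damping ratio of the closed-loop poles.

ζ = 0.416

Forward path: (8.29 + 0.011s)·1.1/(s(s+2.5)). The closed-loop characteristic equation is s² + (2.5 + 1.1·0.011)s + 1.1·8.29 = 0.
That is s² + 2.512s + 9.119 = 0, so ω_n = 3.02 rad/s and ζ = 2.512/(2·3.02) = 0.4159.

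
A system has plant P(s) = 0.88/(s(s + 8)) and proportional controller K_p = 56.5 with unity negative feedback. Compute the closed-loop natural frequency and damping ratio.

ω_n = 7.05 rad/s, ζ = 0.567

With unity feedback the closed-loop characteristic equation is s² + 8s + 56.5·0.88 = s² + 8s + 49.72 = 0.
Matching s² + 2ζω_n s + ω_n²: ω_n = √49.72 = 7.051 rad/s and 2ζω_n = 8, so ζ = 8/(2·7.051) = 0.567.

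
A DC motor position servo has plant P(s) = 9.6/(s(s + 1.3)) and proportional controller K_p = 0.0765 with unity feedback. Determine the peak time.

The closed-loop denominator s² + 1.3s + 0.7344 gives ω_n = √0.7344 = 0.857 and ζ = 1.3/(2ω_n) = 0.7585.
Damped frequency ω_d = ω_n√(1−ζ²) = 0.5585 rad/s, so peak time T_p = π/ω_d = 5.63 s.

T_p = 5.63 s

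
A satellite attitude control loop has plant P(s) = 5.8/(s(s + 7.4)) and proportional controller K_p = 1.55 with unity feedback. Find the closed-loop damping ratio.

ζ = 1.23

The closed-loop denominator is s(s+7.4) + 1.55·5.8 = s² + 7.4s + 8.99.
Matching s² + 2ζω_n s + ω_n²: ω_n = √8.99 = 2.998 rad/s and 2ζω_n = 7.4, so ζ = 7.4/(2·2.998) = 1.23.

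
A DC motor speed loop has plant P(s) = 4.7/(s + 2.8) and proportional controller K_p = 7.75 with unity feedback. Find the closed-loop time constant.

Closed-loop transfer function: T(s) = K_p·P(s)/(1 + K_p·P(s)) = 36.43/(s + 2.8 + 36.43) = 36.43/(s + 39.23).
Time constant τ = 1/39.23 = 0.0255 s.

τ = 0.0255 s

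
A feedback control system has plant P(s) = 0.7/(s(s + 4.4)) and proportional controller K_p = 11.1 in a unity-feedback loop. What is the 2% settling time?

T_s ≈ 1.82 s

Closed-loop characteristic equation: s² + 4.4s + 7.77 = 0, so ω_n = 2.787 rad/s and ζ = 4.4/(2·2.787) = 0.7892.
2% settling time T_s ≈ 4/(ζω_n) = 4/2.2 = 1.82 s.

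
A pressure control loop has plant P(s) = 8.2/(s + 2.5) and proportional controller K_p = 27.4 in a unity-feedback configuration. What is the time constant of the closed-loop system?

τ = 0.0044 s

Closed-loop transfer function: T(s) = K_p·P(s)/(1 + K_p·P(s)) = 224.7/(s + 2.5 + 224.7) = 224.7/(s + 227.2).
Time constant τ = 1/227.2 = 0.0044 s.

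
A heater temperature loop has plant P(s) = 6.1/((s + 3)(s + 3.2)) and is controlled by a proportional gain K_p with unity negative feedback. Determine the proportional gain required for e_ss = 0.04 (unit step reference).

The loop is type 0, so e_ss(step) = 1/(1 + K_pos) with K_pos = K_p·P(0).
P(0) = 0.6354. Require 1/(1 + K_p·0.6354) = 0.04, so 1 + 0.6354·K_p = 25.
K_p = (25 − 1)/0.6354 = 37.8.

K_p = 37.8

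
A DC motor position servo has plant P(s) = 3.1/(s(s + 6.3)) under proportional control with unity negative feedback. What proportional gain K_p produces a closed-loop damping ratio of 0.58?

K_p = 9.51

Closed-loop characteristic equation: s² + 6.3s + K_p·3.1 = 0.
So ω_n = √(3.1K_p) and 2ζω_n = 6.3, giving ζ = 6.3/(2√(3.1K_p)).
Setting ζ = 0.58: √(3.1K_p) = 6.3/(2·0.58) = 5.431, so K_p = 29.5/3.1 = 9.51.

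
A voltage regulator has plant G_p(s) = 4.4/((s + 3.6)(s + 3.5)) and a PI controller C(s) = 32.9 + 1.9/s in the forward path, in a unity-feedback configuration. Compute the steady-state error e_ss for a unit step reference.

0

The open loop C(s)G_p(s) has a pole at the origin (type 1), so the static position error constant is infinite and e_ss = 1/(1+∞) = 0.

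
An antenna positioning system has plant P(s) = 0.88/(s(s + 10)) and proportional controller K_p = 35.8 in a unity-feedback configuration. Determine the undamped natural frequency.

ω_n = 5.61 rad/s

1 + K_p·P(s) = 0 gives s² + 10s + 31.5 = 0.
Matching s² + 2ζω_n s + ω_n²: ω_n = √31.5 = 5.613 rad/s and 2ζω_n = 10, so ζ = 10/(2·5.613) = 0.891.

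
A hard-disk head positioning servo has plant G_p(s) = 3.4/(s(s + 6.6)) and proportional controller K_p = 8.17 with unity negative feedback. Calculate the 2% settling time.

Closed-loop characteristic equation: s² + 6.6s + 27.78 = 0, so ω_n = 5.27 rad/s and ζ = 6.6/(2·5.27) = 0.6261.
2% settling time T_s ≈ 4/(ζω_n) = 4/3.3 = 1.21 s.

T_s ≈ 1.21 s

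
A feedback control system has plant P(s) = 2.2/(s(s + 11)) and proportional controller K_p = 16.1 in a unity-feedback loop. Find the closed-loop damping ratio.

With unity feedback the closed-loop characteristic equation is s² + 11s + 16.1·2.2 = s² + 11s + 35.42 = 0.
Matching s² + 2ζω_n s + ω_n²: ω_n = √35.42 = 5.951 rad/s and 2ζω_n = 11, so ζ = 11/(2·5.951) = 0.924.

ζ = 0.924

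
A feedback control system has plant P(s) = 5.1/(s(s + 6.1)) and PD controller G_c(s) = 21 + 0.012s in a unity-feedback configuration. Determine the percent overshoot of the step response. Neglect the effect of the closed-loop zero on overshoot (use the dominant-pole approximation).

37.5%

Forward path: (21 + 0.012s)·5.1/(s(s+6.1)). The closed-loop characteristic equation is s² + (6.1 + 5.1·0.012)s + 5.1·21 = 0.
That is s² + 6.161s + 107.1 = 0, so ω_n = 10.35 rad/s and ζ = 6.161/(2·10.35) = 0.2977.
%OS = 100·exp(−πζ/√(1−ζ²)) = 37.5%.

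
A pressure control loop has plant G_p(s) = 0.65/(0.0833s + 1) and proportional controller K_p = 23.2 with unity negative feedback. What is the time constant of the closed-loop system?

Closed loop: T(s) = K_p·G_p/(1+K_p·G_p) = 15.08/(0.0833s + 1 + 15.08), with pole at s = −(1 + 15.08)/0.0833 = −193.
Closed-loop time constant τ = 1/193 = 0.00518 s.

τ = 0.00518 s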